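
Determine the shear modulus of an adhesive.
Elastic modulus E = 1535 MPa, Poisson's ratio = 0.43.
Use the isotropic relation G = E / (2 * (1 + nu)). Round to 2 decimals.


G = 1535 / (2*(1+0.43)) = 1535 / 2.86
= 536.71 MPa

536.71


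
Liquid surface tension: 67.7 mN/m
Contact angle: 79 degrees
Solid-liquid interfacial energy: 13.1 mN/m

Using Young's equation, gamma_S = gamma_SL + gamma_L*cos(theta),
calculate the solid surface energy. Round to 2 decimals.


gamma_S = 13.1 + 67.7 * cos(79)
= 26.02 mN/m

26.02


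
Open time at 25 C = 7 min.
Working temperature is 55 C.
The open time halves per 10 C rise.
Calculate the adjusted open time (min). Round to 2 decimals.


factor = 2^((55 - 25) / 10) = 8.0000
ot = 7 / 8.0000 = 0.88 min

0.88


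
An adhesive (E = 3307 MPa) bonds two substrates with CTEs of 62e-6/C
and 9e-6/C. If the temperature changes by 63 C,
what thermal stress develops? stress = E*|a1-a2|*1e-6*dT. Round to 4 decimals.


Stress = 3307 * |62 - 9| * 1e-6 * 63
= 11.0421 MPa

11.0421


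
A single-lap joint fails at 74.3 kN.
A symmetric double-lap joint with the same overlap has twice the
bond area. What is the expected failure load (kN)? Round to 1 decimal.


Double-lap load = 2 * 74.3 = 148.6 kN

148.6


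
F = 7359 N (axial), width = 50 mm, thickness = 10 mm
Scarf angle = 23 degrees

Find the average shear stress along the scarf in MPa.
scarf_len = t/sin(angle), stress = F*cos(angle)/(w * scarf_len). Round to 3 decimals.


scarf_len = 10/sin(23 deg) = 25.5930
cos(23 deg) = 0.920505
stress = 7359*0.920505/(50*25.5930) = 5.294 MPa

5.294


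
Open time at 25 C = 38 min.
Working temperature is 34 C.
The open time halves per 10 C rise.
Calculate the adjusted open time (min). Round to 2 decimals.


factor = 2^((34 - 25) / 10) = 1.8661
ot = 38 / 1.8661 = 20.36 min

20.36


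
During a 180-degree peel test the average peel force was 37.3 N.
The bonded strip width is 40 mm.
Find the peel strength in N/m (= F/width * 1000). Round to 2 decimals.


Peel strength = F/width * 1000
= 37.3 / 40 * 1000
= 932.50 N/m

932.50


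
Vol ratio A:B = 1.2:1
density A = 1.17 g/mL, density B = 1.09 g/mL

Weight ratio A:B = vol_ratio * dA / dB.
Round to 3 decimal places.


Weight ratio = 1.2 * 1.17 / 1.09
= 1.288

1.288


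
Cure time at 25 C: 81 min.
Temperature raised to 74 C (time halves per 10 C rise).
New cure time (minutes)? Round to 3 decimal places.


Acceleration factor = 2^(49/10) = 29.8571
New time = 81 / 29.8571 = 2.713 min

2.713


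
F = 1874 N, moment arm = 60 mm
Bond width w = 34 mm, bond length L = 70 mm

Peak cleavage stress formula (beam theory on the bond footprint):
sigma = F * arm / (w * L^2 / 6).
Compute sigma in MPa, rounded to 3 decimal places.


sigma = (1874 * 60) / (34 * 4900 / 6)
= 112440 * 6 / 166600
= 674640 / 166600
= 4.049 MPa

4.049


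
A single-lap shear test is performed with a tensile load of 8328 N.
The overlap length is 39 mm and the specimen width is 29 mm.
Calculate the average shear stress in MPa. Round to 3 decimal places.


Shear stress = F / (overlap * width)
= 8328 / (39 * 29)
= 8328 / 1131
= 7.363 MPa

7.363


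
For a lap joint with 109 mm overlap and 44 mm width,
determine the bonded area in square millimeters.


Area = 109 * 44 = 4796 mm^2

4796


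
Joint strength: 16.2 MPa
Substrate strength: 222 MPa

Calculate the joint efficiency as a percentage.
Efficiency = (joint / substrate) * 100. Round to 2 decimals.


Efficiency = (16.2 / 222) * 100 = 7.30%

7.30


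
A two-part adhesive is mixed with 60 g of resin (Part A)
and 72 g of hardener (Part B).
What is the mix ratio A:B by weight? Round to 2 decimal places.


Mix ratio = mass_A / mass_B
= 60 / 72
= 0.83

0.83


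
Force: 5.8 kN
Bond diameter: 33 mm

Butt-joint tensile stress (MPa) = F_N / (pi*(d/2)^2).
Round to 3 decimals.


F_N = 5.8 * 1000 = 5800.0 N
A = pi*(16.5)^2 = 855.2986 mm^2
stress = 5800.0 / 855.2986 = 6.781 MPa

6.781


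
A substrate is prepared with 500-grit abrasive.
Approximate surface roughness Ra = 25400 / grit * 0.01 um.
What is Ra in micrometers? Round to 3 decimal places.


Ra = 25400 / 500 * 0.01 = 0.508 um

0.508


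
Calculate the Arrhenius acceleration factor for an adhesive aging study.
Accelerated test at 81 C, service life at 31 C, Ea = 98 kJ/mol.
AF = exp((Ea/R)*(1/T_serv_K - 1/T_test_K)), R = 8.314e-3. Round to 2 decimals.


T_test = 354.15 K, T_serv = 304.15 K
Ea/R = 98 / 0.008314 = 11787.35
AF = exp(11787.35 * (1/304.15 - 1/354.15))
= 237.83

237.83


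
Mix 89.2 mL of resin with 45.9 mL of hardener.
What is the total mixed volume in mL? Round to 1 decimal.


Total = 89.2 + 45.9 = 135.1 mL

135.1


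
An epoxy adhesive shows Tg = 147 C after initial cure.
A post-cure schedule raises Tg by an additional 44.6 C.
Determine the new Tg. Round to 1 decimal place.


New Tg = 147 + 44.6
= 191.6 C

191.6


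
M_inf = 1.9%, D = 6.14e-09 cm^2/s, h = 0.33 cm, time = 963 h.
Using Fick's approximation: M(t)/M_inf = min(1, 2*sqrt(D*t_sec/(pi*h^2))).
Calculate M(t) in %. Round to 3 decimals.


t = 3466800 s
ratio = min(1, 2*sqrt(6.14e-09*3466800/(pi*0.1089)))
= 0.498873
M(t) = 1.9 * 0.498873 = 0.948%

0.948


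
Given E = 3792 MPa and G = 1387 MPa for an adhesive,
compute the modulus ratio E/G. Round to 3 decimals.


E/G ratio = 3792 / 1387 = 2.734

2.734


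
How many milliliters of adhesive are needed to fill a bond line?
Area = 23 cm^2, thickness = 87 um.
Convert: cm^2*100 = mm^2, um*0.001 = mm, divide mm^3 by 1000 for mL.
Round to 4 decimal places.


= (23 * 100) * (87 * 0.001) / 1000
= 0.2001 mL

0.2001


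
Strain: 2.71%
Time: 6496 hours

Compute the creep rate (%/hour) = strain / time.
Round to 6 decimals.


Creep rate = 2.71 / 6496
= 0.000417 %/h

0.000417


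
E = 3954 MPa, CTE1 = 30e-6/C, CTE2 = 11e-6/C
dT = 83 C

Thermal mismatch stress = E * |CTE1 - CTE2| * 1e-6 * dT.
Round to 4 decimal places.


= 3954 * 19e-6 * 83
= 6.2355 MPa

6.2355


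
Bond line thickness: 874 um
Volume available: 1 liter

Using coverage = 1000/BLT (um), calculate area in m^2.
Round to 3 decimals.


1 L = 1e6 mm^3, thickness = 874 um = 0.874 mm
Area = 1e6 / 0.874 mm^2 = (1e6 / 0.874) / 1e6 m^2 = 1000 / 874 m^2
= 1.144 m^2

1.144


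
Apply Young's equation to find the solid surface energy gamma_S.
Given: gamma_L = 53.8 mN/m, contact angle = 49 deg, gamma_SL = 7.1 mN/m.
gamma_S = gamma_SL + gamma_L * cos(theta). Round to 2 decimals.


theta_rad = 49 * pi/180 = 0.855211
gamma_S = 7.1 + 53.8 * cos(0.855211)
= 42.40 mN/m

42.40


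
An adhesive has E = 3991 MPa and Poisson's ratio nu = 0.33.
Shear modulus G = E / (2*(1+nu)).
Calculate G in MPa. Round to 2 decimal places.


G = 3991 / (2*(1+0.33))
= 3991 / 2.66
= 1500.38 MPa

1500.38


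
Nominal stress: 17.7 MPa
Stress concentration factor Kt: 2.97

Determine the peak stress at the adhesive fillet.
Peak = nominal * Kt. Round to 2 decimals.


Peak stress = 17.7 * 2.97
= 52.57 MPa

52.57


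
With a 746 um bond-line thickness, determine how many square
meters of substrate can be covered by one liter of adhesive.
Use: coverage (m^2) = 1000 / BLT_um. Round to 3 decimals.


Coverage = 1000 / 746 = 1.340 m^2

1.340


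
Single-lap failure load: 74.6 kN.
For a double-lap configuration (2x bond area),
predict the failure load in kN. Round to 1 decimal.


Failure load = 74.6 * 2 = 149.2 kN

149.2


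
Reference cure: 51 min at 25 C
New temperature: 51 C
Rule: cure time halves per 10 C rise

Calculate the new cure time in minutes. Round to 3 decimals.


factor = 2^((51-25)/10) = 6.0629
t_new = 51 / 6.0629 = 8.412 min

8.412


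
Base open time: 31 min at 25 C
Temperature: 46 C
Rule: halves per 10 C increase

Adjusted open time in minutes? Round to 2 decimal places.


Acceleration = 2^((46-25)/10) = 4.2871
Open time = 31 / 4.2871 = 7.23 min

7.23


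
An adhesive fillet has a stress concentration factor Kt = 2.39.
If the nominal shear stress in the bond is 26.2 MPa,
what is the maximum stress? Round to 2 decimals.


Max stress = 26.2 * 2.39 = 62.62 MPa

62.62


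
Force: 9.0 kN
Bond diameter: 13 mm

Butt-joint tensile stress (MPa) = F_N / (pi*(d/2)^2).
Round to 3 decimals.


F_N = 9.0 * 1000 = 9000.0 N
A = pi*(6.5)^2 = 132.7323 mm^2
stress = 9000.0 / 132.7323 = 67.806 MPa

67.806


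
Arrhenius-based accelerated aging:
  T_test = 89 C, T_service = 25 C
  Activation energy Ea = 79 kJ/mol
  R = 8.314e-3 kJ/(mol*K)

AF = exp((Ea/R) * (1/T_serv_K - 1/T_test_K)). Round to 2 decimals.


T_test_K = 362.15, T_serv_K = 298.15
AF = exp((79/8.314e-3) * (1/298.15 - 1/362.15))
= 279.26

279.26


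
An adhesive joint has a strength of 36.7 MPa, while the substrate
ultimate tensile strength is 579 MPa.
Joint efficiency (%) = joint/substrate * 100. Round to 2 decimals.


Efficiency = 36.7 / 579 * 100
= 6.34%

6.34


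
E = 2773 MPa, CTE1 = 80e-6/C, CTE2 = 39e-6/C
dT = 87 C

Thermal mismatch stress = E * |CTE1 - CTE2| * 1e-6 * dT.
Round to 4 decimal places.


= 2773 * 41e-6 * 87
= 9.8913 MPa

9.8913


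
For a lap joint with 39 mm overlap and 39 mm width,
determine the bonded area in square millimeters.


Area = 39 * 39 = 1521 mm^2

1521


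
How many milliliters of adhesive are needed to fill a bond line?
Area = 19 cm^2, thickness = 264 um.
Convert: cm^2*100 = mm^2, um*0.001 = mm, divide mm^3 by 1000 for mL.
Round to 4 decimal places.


= (19 * 100) * (264 * 0.001) / 1000
= 0.5016 mL

0.5016


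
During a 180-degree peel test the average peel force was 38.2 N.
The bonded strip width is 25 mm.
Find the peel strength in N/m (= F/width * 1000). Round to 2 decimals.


Peel strength = F/width * 1000
= 38.2 / 25 * 1000
= 1528.00 N/m

1528.00


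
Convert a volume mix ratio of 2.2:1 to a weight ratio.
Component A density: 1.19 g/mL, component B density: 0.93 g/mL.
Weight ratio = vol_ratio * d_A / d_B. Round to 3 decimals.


= 2.2 * 1.19 / 0.93 = 2.815

2.815


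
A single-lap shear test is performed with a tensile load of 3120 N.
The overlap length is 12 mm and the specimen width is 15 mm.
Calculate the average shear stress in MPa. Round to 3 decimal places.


Shear stress = F / (overlap * width)
= 3120 / (12 * 15)
= 3120 / 180
= 17.333 MPa

17.333


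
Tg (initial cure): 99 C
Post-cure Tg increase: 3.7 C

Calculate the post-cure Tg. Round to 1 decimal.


Post-cure Tg = 99 + 3.7 = 102.7 C

102.7


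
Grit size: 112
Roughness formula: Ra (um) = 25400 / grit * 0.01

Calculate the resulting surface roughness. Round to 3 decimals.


Ra = 25400 / 112 * 0.01
= 2.268 um

2.268


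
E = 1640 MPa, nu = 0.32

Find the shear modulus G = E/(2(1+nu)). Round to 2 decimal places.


G = 1640 / (2 * 1.32)
= 621.21 MPa

621.21


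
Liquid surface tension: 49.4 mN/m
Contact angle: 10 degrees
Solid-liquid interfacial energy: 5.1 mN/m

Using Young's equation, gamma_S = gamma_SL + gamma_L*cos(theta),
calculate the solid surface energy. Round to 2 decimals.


gamma_S = 5.1 + 49.4 * cos(10)
= 53.75 mN/m

53.75


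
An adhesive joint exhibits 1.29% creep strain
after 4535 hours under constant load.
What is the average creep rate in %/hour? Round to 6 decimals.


Creep rate = strain / time
= 1.29 / 4535
= 0.000284 %/h

0.000284


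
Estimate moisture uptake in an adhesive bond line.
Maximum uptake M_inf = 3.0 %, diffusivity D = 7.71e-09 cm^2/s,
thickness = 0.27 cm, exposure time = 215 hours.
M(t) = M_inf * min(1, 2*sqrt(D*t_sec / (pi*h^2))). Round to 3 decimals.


Convert time: 215 h = 774000 s
ratio = min(1, 2*sqrt(7.71e-09*774000/(pi*0.27^2)))
= 0.322841
M(t) = 3.0 * 0.322841 = 0.969%

0.969


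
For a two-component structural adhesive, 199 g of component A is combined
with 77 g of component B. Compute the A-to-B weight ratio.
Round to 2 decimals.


Weight ratio A:B = 199 / 77
= 2.58

2.58


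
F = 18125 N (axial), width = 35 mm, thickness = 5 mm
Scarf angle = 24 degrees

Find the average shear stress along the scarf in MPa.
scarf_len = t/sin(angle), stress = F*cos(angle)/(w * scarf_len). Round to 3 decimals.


scarf_len = 5/sin(24 deg) = 12.2930
cos(24 deg) = 0.913545
stress = 18125*0.913545/(35*12.2930) = 38.484 MPa

38.484


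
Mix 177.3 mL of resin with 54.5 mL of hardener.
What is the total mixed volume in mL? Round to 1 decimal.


Total = 177.3 + 54.5 = 231.8 mL

231.8


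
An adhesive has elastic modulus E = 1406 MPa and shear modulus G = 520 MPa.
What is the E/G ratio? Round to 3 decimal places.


E/G = 1406 / 520 = 2.704

2.704


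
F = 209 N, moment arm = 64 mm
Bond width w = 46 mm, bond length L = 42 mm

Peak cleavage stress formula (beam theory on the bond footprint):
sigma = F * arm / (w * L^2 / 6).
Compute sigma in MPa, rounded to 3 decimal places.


sigma = (209 * 64) / (46 * 1764 / 6)
= 13376 * 6 / 81144
= 80256 / 81144
= 0.989 MPa

0.989


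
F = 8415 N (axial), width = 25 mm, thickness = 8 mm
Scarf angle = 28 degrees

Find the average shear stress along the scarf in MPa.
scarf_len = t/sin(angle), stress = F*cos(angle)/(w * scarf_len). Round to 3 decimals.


scarf_len = 8/sin(28 deg) = 17.0404
cos(28 deg) = 0.882948
stress = 8415*0.882948/(25*17.0404) = 17.441 MPa

17.441


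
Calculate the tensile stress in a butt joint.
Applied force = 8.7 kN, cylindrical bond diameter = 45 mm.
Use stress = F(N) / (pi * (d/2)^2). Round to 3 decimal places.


A = pi * 22.5^2 = 1590.4313 mm^2
sigma = 8700.0 / 1590.4313 = 5.470 MPa

5.470


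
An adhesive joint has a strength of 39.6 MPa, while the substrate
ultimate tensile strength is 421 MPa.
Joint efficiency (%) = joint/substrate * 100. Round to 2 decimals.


Efficiency = 39.6 / 421 * 100
= 9.41%

9.41


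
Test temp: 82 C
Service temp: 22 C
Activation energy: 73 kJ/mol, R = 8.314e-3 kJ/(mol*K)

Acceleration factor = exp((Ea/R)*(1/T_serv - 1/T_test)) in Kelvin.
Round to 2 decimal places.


AF = exp((73/0.008314)*(1/295.15 - 1/355.15))
= 152.30

152.30


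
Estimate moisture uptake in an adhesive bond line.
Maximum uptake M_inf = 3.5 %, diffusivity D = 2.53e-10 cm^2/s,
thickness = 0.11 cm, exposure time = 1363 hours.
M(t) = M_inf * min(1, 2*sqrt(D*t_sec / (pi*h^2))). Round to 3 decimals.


Convert time: 1363 h = 4906800 s
ratio = min(1, 2*sqrt(2.53e-10*4906800/(pi*0.11^2)))
= 0.361428
M(t) = 3.5 * 0.361428 = 1.265%

1.265


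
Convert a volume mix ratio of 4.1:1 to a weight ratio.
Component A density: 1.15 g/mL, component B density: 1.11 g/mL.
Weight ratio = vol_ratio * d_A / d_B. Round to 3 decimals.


= 4.1 * 1.15 / 1.11 = 4.248

4.248


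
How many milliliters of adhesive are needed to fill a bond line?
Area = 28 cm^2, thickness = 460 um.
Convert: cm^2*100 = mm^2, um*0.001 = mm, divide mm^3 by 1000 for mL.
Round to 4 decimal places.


= (28 * 100) * (460 * 0.001) / 1000
= 1.2880 mL

1.2880


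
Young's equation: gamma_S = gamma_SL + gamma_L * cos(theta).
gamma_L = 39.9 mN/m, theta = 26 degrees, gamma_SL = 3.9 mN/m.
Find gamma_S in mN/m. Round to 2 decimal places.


cos(26 deg) = 0.898794
gamma_S = 3.9 + 39.9 * 0.898794
= 39.76 mN/m

39.76


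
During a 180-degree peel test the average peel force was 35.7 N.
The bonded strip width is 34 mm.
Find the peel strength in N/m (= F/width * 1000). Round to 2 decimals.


Peel strength = F/width * 1000
= 35.7 / 34 * 1000
= 1050.00 N/m

1050.00


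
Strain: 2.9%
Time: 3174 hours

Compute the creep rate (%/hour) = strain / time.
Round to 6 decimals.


Creep rate = 2.9 / 3174
= 0.000914 %/h

0.000914


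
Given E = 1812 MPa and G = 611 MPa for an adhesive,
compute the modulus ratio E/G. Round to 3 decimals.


E/G ratio = 1812 / 611 = 2.966

2.966


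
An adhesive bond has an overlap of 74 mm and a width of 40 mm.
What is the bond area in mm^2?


Bond area = overlap * width
= 74 * 40
= 2960 mm^2

2960


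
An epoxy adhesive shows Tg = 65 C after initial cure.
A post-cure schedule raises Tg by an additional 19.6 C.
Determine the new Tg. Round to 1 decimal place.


New Tg = 65 + 19.6
= 84.6 C

84.6


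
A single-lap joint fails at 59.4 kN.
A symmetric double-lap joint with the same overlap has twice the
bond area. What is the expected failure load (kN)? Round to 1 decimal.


Double-lap load = 2 * 59.4 = 118.8 kN

118.8


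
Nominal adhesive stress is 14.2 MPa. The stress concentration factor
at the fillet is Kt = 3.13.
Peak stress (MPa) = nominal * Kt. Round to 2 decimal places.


Peak = 14.2 * 3.13 = 44.45 MPa

44.45


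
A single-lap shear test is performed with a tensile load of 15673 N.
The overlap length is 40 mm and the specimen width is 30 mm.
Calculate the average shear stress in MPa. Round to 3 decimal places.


Shear stress = F / (overlap * width)
= 15673 / (40 * 30)
= 15673 / 1200
= 13.061 MPa

13.061


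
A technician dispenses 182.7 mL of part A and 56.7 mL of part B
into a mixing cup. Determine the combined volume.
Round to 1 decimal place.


Combined volume = 182.7 + 56.7
= 239.4 mL

239.4


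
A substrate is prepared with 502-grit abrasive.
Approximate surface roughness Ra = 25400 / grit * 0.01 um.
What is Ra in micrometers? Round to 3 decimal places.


Ra = 25400 / 502 * 0.01 = 0.506 um

0.506


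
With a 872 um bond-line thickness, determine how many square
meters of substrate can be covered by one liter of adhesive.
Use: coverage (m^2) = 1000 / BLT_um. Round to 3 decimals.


Coverage = 1000 / 872 = 1.147 m^2

1.147


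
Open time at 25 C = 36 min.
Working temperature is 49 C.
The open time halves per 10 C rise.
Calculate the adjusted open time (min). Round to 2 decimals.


factor = 2^((49 - 25) / 10) = 5.2780
ot = 36 / 5.2780 = 6.82 min

6.82


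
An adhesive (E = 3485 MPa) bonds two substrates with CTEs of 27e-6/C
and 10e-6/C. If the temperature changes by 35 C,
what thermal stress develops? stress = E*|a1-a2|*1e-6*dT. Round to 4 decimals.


Stress = 3485 * |27 - 10| * 1e-6 * 35
= 2.0736 MPa

2.0736


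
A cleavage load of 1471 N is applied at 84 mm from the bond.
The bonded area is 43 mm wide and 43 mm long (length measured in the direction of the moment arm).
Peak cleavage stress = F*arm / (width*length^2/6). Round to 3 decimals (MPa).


Moment = 1471 * 84 = 123564 N*mm
Section modulus = 43 * 1849 / 6 = 79507 / 6 mm^3
Stress = 123564 / (79507 / 6) = 741384 / 79507
= 9.325 MPa

9.325


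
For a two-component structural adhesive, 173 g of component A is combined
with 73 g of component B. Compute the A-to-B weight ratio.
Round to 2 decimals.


Weight ratio A:B = 173 / 73
= 2.37

2.37


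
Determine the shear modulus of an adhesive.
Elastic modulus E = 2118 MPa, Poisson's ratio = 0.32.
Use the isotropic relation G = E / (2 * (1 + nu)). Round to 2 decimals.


G = 2118 / (2*(1+0.32)) = 2118 / 2.64
= 802.27 MPa

802.27


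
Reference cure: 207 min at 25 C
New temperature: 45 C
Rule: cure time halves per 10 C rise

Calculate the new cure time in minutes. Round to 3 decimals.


factor = 2^((45-25)/10) = 4.0000
t_new = 207 / 4.0000 = 51.750 min

51.750


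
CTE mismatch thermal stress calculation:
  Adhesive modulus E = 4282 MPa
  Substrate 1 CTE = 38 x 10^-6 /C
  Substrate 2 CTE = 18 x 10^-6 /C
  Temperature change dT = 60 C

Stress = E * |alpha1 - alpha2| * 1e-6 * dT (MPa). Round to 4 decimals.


delta_alpha = |38 - 18| = 20 x 10^-6/C
Stress = 4282 * 20e-6 * 60
= 5.1384 MPa

5.1384


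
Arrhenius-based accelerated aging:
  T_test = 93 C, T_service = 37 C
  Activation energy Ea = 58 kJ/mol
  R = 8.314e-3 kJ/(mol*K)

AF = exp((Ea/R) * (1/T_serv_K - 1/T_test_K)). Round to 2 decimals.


T_test_K = 366.15, T_serv_K = 310.15
AF = exp((58/8.314e-3) * (1/310.15 - 1/366.15))
= 31.19

31.19


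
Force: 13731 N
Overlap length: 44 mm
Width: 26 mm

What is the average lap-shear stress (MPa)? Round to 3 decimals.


Average shear stress = F / (overlap * width)
= 13731 / (44 * 26)
= 12.003 MPa

12.003


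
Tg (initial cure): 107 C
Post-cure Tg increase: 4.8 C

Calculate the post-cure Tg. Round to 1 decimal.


Post-cure Tg = 107 + 4.8 = 111.8 C

111.8


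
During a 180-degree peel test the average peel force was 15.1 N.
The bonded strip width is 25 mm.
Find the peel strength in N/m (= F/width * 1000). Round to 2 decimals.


Peel strength = F/width * 1000
= 15.1 / 25 * 1000
= 604.00 N/m

604.00


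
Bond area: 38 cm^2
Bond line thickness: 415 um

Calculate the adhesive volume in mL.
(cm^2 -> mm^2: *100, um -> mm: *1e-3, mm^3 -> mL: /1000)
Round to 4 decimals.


V = 38*100 * 415*1e-3 / 1000
= 1.5770 mL

1.5770


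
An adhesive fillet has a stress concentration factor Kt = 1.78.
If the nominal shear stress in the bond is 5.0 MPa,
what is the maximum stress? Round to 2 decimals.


Max stress = 5.0 * 1.78 = 8.90 MPa

8.90


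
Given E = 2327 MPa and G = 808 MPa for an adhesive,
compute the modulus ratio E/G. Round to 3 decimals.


E/G ratio = 2327 / 808 = 2.880

2.880


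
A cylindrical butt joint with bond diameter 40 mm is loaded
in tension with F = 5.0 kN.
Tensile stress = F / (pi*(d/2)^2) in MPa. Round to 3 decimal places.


Area = pi * (40/2)^2 = 1256.6371 mm^2
Stress = 5.0*1000 / 1256.6371
= 3.979 MPa

3.979


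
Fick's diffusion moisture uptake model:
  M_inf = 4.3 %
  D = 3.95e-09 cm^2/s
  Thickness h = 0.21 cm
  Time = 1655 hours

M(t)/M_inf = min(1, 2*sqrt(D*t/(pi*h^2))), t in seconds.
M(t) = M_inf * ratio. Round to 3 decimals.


t_sec = 1655 * 3600 = 5958000
ratio = 2*sqrt(3.95e-09*5958000/(pi*0.21^2))
= min(1, 0.824299)
= 0.824299
M(t) = 4.3 * 0.824299 = 3.544 %

3.544


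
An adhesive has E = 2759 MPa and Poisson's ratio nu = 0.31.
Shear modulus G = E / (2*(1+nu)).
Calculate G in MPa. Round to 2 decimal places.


G = 2759 / (2*(1+0.31))
= 2759 / 2.62
= 1053.05 MPa

1053.05


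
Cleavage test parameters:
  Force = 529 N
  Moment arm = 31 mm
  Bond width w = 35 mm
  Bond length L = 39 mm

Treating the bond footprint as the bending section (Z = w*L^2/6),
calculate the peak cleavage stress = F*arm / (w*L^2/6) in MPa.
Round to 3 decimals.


M = 529 * 31 = 16399 N*mm
Z = 35 * 39^2 / 6 = 53235 / 6 mm^3
sigma = M / Z = 6 * 16399 / 53235 = 98394 / 53235
= 1.848 MPa

1.848


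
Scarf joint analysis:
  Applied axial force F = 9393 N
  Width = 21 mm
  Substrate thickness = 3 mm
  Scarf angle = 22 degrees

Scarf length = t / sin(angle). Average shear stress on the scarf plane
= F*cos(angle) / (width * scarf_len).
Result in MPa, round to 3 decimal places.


Scarf length = 3 / sin(22 deg) = 8.0084 mm
cos(22 deg) = 0.927184
Shear = 9393 * 0.927184 / (21 * 8.0084)
= 51.785 MPa

51.785


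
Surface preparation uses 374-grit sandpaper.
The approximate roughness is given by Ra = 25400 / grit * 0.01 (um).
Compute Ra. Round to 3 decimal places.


Ra = 25400 / 374 * 0.01
= 254 / 374
= 0.679 um

0.679


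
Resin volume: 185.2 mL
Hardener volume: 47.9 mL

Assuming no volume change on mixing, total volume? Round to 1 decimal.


V_total = 185.2 + 47.9 = 233.1 mL

233.1


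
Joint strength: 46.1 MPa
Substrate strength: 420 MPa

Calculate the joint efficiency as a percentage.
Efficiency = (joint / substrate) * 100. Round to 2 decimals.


Efficiency = (46.1 / 420) * 100 = 10.98%

10.98


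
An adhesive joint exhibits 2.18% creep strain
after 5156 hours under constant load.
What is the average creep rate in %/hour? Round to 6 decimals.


Creep rate = strain / time
= 2.18 / 5156
= 0.000423 %/h

0.000423


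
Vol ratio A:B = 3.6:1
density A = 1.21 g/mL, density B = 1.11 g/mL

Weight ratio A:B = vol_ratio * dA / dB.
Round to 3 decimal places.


Weight ratio = 3.6 * 1.21 / 1.11
= 3.924

3.924


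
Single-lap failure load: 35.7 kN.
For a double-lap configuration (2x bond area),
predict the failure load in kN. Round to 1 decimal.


Failure load = 35.7 * 2 = 71.4 kN

71.4


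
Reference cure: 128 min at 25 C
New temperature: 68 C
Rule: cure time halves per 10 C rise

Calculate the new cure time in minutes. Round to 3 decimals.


factor = 2^((68-25)/10) = 19.6983
t_new = 128 / 19.6983 = 6.498 min

6.498


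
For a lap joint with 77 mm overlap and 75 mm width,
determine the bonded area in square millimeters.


Area = 77 * 75 = 5775 mm^2

5775


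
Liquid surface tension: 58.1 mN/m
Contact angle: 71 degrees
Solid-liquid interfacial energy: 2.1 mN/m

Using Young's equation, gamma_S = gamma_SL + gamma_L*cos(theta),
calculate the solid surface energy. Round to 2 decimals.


gamma_S = 2.1 + 58.1 * cos(71)
= 21.02 mN/m

21.02


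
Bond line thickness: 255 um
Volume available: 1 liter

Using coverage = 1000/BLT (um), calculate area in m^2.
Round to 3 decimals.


1 L = 1e6 mm^3, thickness = 255 um = 0.255 mm
Area = 1e6 / 0.255 mm^2 = (1e6 / 0.255) / 1e6 m^2 = 1000 / 255 m^2
= 3.922 m^2

3.922


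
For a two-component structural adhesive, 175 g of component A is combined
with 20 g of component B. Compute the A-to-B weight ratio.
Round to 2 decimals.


Weight ratio A:B = 175 / 20
= 8.75

8.75


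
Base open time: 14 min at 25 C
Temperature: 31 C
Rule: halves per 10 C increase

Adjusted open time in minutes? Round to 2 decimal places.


Acceleration = 2^((31-25)/10) = 1.5157
Open time = 14 / 1.5157 = 9.24 min

9.24


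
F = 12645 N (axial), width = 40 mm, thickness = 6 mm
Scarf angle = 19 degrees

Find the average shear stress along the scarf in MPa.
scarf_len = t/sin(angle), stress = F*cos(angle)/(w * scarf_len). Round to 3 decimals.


scarf_len = 6/sin(19 deg) = 18.4293
cos(19 deg) = 0.945519
stress = 12645*0.945519/(40*18.4293) = 16.219 MPa

16.219


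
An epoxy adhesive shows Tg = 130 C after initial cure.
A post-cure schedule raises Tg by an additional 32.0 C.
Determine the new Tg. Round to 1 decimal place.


New Tg = 130 + 32.0
= 162.0 C

162.0


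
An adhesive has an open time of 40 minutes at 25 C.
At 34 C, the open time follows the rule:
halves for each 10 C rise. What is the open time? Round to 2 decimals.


Factor = 2^((34-25)/10) = 1.8661
Open time = 40 / 1.8661 = 21.44 min

21.44


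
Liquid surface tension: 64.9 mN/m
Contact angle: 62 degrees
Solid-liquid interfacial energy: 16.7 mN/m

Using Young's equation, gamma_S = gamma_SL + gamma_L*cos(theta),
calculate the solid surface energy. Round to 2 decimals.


gamma_S = 16.7 + 64.9 * cos(62)
= 47.17 mN/m

47.17


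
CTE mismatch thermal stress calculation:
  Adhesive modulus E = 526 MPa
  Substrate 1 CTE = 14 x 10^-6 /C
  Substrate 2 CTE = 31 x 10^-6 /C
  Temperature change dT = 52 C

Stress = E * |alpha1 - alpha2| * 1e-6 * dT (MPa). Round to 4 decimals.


delta_alpha = |14 - 31| = 17 x 10^-6/C
Stress = 526 * 17e-6 * 52
= 0.4650 MPa

0.4650


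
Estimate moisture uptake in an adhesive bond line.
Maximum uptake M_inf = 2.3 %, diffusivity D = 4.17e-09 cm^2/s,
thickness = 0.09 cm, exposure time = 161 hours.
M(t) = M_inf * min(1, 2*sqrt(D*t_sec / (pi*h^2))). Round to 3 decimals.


Convert time: 161 h = 579600 s
ratio = min(1, 2*sqrt(4.17e-09*579600/(pi*0.09^2)))
= 0.616375
M(t) = 2.3 * 0.616375 = 1.418%

1.418


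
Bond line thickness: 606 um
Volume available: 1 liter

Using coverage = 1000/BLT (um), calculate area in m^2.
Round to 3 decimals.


1 L = 1e6 mm^3, thickness = 606 um = 0.606 mm
Area = 1e6 / 0.606 mm^2 = (1e6 / 0.606) / 1e6 m^2 = 1000 / 606 m^2
= 1.650 m^2

1.650


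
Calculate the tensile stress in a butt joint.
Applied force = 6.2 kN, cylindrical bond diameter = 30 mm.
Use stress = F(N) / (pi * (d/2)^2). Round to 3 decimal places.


A = pi * 15.0^2 = 706.8583 mm^2
sigma = 6200.0 / 706.8583 = 8.771 MPa

8.771


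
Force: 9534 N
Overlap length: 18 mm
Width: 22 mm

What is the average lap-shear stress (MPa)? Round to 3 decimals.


Average shear stress = F / (overlap * width)
= 9534 / (18 * 22)
= 24.076 MPa

24.076


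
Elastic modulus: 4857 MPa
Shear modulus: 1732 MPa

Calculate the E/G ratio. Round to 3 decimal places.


E / G = 4857 / 1732 = 2.804

2.804


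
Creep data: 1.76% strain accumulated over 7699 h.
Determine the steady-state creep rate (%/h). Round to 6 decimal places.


Rate = 1.76 / 7699 = 0.000229 %/h

0.000229


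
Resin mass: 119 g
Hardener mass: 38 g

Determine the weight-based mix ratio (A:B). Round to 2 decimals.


Ratio = 119 / 38 = 3.13

3.13


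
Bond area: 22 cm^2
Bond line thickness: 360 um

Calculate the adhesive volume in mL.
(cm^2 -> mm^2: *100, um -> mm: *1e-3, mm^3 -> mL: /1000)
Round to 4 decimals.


V = 22*100 * 360*1e-3 / 1000
= 0.7920 mL

0.7920


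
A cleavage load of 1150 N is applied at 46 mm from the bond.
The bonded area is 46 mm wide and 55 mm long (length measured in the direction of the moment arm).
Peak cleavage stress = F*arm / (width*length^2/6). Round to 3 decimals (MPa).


Moment = 1150 * 46 = 52900 N*mm
Section modulus = 46 * 3025 / 6 = 139150 / 6 mm^3
Stress = 52900 / (139150 / 6) = 317400 / 139150
= 2.281 MPa

2.281


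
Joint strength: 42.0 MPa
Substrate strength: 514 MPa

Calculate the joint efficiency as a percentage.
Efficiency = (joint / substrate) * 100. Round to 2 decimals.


Efficiency = (42.0 / 514) * 100 = 8.17%

8.17


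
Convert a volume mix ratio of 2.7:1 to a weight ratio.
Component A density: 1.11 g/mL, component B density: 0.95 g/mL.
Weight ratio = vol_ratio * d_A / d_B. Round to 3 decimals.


= 2.7 * 1.11 / 0.95 = 3.155

3.155


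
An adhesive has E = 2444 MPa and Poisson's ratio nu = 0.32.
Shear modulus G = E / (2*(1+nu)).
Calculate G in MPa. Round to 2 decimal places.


G = 2444 / (2*(1+0.32))
= 2444 / 2.64
= 925.76 MPa

925.76


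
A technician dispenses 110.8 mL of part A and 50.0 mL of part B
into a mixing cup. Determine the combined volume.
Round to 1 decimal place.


Combined volume = 110.8 + 50.0
= 160.8 mL

160.8


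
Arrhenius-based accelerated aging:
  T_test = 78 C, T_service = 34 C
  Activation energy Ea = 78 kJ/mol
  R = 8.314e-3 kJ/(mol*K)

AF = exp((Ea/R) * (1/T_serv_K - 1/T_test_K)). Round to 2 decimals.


T_test_K = 351.15, T_serv_K = 307.15
AF = exp((78/8.314e-3) * (1/307.15 - 1/351.15))
= 45.94

45.94


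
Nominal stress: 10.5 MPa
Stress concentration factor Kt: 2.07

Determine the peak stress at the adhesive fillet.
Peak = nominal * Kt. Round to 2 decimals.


Peak stress = 10.5 * 2.07
= 21.74 MPa

21.74


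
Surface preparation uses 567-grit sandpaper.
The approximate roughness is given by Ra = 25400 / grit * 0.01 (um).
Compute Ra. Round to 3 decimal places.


Ra = 25400 / 567 * 0.01
= 254 / 567
= 0.448 um

0.448


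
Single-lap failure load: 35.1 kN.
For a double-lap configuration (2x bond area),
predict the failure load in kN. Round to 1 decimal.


Failure load = 35.1 * 2 = 70.2 kN

70.2


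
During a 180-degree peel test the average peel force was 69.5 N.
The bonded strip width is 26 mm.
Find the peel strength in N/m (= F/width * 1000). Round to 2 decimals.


Peel strength = F/width * 1000
= 69.5 / 26 * 1000
= 2673.08 N/m

2673.08


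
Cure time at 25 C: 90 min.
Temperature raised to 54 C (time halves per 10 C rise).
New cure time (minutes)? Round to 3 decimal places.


Acceleration factor = 2^(29/10) = 7.4643
New time = 90 / 7.4643 = 12.057 min

12.057


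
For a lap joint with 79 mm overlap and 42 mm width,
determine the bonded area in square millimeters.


Area = 79 * 42 = 3318 mm^2

3318


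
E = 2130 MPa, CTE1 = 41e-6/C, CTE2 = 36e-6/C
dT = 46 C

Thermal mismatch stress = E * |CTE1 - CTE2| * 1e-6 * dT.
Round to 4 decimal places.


= 2130 * 5e-6 * 46
= 0.4899 MPa

0.4899


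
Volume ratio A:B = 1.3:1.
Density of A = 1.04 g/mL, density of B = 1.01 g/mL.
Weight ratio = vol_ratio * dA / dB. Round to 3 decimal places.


Wt ratio = 1.3 * 1.04 / 1.01
= 1.339

1.339


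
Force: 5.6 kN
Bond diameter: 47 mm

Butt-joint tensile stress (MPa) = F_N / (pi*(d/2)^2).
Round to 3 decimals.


F_N = 5.6 * 1000 = 5600.0 N
A = pi*(23.5)^2 = 1734.9445 mm^2
stress = 5600.0 / 1734.9445 = 3.228 MPa

3.228


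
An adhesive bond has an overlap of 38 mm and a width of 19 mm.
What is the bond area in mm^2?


Bond area = overlap * width
= 38 * 19
= 722 mm^2

722


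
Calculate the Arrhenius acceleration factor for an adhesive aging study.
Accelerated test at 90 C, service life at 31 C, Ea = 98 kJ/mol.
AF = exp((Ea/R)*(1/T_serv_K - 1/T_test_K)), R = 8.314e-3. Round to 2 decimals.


T_test = 363.15 K, T_serv = 304.15 K
Ea/R = 98 / 0.008314 = 11787.35
AF = exp(11787.35 * (1/304.15 - 1/363.15))
= 542.63

542.63


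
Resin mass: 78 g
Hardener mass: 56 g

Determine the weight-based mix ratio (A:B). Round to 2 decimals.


Ratio = 78 / 56 = 1.39

1.39


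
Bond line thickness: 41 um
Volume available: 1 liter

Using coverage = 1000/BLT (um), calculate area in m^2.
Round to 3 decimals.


1 L = 1e6 mm^3, thickness = 41 um = 0.041 mm
Area = 1e6 / 0.041 mm^2 = (1e6 / 0.041) / 1e6 m^2 = 1000 / 41 m^2
= 24.390 m^2

24.390


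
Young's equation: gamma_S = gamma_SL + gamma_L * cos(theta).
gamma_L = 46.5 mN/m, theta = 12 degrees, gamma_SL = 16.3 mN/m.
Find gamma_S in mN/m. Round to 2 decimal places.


cos(12 deg) = 0.978148
gamma_S = 16.3 + 46.5 * 0.978148
= 61.78 mN/m

61.78


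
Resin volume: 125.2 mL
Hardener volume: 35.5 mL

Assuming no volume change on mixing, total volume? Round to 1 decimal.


V_total = 125.2 + 35.5 = 160.7 mL

160.7


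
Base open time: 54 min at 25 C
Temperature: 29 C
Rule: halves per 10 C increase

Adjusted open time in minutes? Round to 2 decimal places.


Acceleration = 2^((29-25)/10) = 1.3195
Open time = 54 / 1.3195 = 40.92 min

40.92


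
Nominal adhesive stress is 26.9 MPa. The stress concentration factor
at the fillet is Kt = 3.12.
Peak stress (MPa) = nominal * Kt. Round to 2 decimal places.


Peak = 26.9 * 3.12 = 83.93 MPa

83.93


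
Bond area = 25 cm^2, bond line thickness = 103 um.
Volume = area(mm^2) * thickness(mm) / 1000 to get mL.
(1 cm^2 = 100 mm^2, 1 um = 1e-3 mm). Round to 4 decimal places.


area_mm2 = 25 * 100 = 2500
blt_mm = 103 * 1e-3 = 0.103
vol_mm3 = 2500 * 0.103 = 257.5
vol_mL = 257.5 / 1000 = 0.2575 mL

0.2575


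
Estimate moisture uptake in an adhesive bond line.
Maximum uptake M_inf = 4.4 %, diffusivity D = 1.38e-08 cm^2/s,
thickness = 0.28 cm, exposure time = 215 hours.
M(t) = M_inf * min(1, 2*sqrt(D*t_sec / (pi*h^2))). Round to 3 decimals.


Convert time: 215 h = 774000 s
ratio = min(1, 2*sqrt(1.38e-08*774000/(pi*0.28^2)))
= 0.416492
M(t) = 4.4 * 0.416492 = 1.833%

1.833


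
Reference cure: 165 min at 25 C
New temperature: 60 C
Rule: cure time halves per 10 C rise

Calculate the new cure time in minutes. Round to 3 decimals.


factor = 2^((60-25)/10) = 11.3137
t_new = 165 / 11.3137 = 14.584 min

14.584


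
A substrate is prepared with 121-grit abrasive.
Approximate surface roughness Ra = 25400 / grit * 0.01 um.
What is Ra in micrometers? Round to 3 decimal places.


Ra = 25400 / 121 * 0.01 = 2.099 um

2.099


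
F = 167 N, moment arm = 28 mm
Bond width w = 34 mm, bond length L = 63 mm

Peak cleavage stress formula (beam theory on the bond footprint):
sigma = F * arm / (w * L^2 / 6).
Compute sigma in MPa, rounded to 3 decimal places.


sigma = (167 * 28) / (34 * 3969 / 6)
= 4676 * 6 / 134946
= 28056 / 134946
= 0.208 MPa

0.208


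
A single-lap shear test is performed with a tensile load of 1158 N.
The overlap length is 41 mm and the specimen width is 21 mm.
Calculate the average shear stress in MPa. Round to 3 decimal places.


Shear stress = F / (overlap * width)
= 1158 / (41 * 21)
= 1158 / 861
= 1.345 MPa

1.345


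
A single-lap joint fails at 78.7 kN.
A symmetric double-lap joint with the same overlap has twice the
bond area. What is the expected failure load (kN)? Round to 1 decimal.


Double-lap load = 2 * 78.7 = 157.4 kN

157.4


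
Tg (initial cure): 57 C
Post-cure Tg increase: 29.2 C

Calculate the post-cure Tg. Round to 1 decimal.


Post-cure Tg = 57 + 29.2 = 86.2 C

86.2


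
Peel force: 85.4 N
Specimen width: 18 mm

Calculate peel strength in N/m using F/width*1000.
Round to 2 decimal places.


Peel strength = 85.4 / 18 * 1000 = 4744.44 N/m

4744.44


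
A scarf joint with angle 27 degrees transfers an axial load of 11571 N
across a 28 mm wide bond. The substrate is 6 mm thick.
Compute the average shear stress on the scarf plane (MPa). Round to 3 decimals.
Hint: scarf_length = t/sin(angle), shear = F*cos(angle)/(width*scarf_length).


scarf_length = 6 / sin(27 deg) = 13.2161 mm
cos(27 deg) = 0.891007
shear stress = 11571 * 0.891007 / (28 * 13.2161)
= 27.861 MPa

27.861


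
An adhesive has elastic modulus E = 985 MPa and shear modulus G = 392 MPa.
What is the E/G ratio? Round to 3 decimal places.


E/G = 985 / 392 = 2.513

2.513


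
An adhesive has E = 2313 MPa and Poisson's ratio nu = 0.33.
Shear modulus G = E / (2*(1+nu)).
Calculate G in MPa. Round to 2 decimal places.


G = 2313 / (2*(1+0.33))
= 2313 / 2.66
= 869.55 MPa

869.55


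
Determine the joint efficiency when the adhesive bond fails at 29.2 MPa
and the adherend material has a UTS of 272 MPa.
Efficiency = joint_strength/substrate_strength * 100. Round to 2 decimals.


Joint efficiency = 29.2 / 272 * 100
= 10.74%

10.74


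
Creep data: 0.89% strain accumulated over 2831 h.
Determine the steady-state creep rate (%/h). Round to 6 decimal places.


Rate = 0.89 / 2831 = 0.000314 %/h

0.000314


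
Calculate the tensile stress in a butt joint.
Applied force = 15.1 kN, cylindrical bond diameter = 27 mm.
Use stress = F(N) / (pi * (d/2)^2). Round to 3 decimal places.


A = pi * 13.5^2 = 572.5553 mm^2
sigma = 15100.0 / 572.5553 = 26.373 MPa

26.373


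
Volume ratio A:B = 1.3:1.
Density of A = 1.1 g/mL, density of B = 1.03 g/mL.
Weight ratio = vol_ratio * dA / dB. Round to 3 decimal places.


Wt ratio = 1.3 * 1.1 / 1.03
= 1.388

1.388


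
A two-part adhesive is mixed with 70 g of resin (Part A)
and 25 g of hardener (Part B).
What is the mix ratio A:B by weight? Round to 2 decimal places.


Mix ratio = mass_A / mass_B
= 70 / 25
= 2.80

2.80


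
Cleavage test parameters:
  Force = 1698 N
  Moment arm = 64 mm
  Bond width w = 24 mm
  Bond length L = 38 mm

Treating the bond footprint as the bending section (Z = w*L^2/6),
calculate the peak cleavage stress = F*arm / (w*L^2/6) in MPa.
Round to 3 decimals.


M = 1698 * 64 = 108672 N*mm
Z = 24 * 38^2 / 6 = 34656 / 6 mm^3
sigma = M / Z = 6 * 108672 / 34656 = 652032 / 34656
= 18.814 MPa

18.814


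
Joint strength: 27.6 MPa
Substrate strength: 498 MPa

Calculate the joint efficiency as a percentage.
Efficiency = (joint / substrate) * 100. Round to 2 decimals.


Efficiency = (27.6 / 498) * 100 = 5.54%

5.54


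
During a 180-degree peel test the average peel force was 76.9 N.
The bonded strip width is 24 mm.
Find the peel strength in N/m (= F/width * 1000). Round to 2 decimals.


Peel strength = F/width * 1000
= 76.9 / 24 * 1000
= 3204.17 N/m

3204.17


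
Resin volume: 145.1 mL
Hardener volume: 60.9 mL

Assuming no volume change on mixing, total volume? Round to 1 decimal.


V_total = 145.1 + 60.9 = 206.0 mL

206.0


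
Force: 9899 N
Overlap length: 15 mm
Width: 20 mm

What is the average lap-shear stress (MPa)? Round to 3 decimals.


Average shear stress = F / (overlap * width)
= 9899 / (15 * 20)
= 32.997 MPa

32.997


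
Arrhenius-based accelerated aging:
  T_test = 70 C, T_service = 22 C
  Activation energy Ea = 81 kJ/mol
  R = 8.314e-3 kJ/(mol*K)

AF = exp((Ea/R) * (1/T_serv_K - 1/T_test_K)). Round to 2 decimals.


T_test_K = 343.15, T_serv_K = 295.15
AF = exp((81/8.314e-3) * (1/295.15 - 1/343.15))
= 101.22

101.22


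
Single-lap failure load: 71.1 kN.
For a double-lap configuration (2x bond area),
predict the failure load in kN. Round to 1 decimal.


Failure load = 71.1 * 2 = 142.2 kN

142.2
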